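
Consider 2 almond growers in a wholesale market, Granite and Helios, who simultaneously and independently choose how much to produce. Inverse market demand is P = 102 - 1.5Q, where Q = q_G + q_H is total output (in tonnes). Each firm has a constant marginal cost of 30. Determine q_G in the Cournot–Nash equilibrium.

A representative firm's profit is π_i = q_i(102 - 1.5Q) - 30q_i.
Setting ∂π_i/∂q_i = 0 with rivals' quantities fixed: 72 - 3q_i - (3/2)q_j = 0.
With identical firms every q_j equals q_i, so q_j = q_i and 72 = (9/2)q_i, giving q_i = 16.

16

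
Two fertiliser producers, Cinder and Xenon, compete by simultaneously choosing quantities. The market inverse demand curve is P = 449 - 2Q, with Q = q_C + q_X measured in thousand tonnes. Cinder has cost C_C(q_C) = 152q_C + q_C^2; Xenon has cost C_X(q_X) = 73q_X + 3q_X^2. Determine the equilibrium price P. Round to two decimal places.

310.43

Cinder's profit: π_C = (449 - 2Q)q_C - (152q_C + q_C²). Setting ∂π_C/∂q_C = 0: 297 - 6q_C - 2(q_X) = 0.
Xenon's profit: π_X = (449 - 2Q)q_X - (73q_X + 3q_X²). Setting ∂π_X/∂q_X = 0: 376 - 10q_X - 2(q_C) = 0.
So q_C = (297 - 2q_X)/6 and q_X = (376 - 2q_C)/10.
Substituting one into the other gives q_C = 1109/28 and q_X = 831/28.
Total output Q = 485/7, so price P = 449 - 2·(485/7) = 310.4286.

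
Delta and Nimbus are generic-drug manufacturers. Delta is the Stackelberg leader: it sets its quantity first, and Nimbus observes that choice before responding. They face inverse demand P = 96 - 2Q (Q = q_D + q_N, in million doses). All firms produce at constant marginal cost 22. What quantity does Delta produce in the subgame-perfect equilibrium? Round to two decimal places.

Solve by backward induction. Given q_D, the follower Nimbus maximises π_N = (96 - 2q_D - 2q_N)q_N - 22q_N.
Follower FOC: 74 - 2q_D - 4q_N = 0, so q_N(q_D) = (74 - 2q_D)/4.
Delta substitutes q_N(q_D) into its own profit: π_D = q_D(96 - 2q_D - (74 - 2q_D)/2) - 22q_D = (59 - q_D)q_D - 22q_D.
The leader's first-order condition 37 - 2q_D = 0 yields q_D = 37/2.
Then q_N = (74 - 2·(37/2))/4 = 37/4.

18.50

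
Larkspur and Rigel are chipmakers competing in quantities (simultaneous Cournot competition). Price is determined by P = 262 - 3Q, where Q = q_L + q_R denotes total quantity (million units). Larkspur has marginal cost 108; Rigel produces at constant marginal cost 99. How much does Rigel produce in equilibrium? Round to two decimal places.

19.11

Larkspur's profit: π_L = (262 - 3Q)q_L - (108q_L). Setting ∂π_L/∂q_L = 0: 154 - 6q_L - 3(q_R) = 0.
Rigel's first-order condition: 163 - 6q_R - 3(q_L) = 0.
Best responses: q_L = (154 - 3q_R)/6, q_R = (163 - 3q_L)/6.
Solving the pair: q_L = 145/9, q_R = 172/9.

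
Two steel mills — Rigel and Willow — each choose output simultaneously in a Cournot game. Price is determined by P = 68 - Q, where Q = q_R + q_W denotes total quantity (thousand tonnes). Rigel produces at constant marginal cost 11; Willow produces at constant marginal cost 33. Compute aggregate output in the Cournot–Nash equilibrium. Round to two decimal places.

30.67

Rigel's profit: π_R = (68 - Q)q_R - (11q_R). Setting ∂π_R/∂q_R = 0: 57 - 2q_R - (q_W) = 0.
Willow's first-order condition: 35 - 2q_W - (q_R) = 0.
Best responses: q_R = (57 - q_W)/2, q_W = (35 - q_R)/2.
Substituting one into the other gives q_R = 79/3 and q_W = 13/3.
Total output Q = 79/3 + 13/3 = 92/3.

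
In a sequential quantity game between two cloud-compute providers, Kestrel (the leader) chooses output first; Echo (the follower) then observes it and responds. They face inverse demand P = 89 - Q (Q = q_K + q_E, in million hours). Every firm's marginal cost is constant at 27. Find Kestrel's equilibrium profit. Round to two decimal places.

480.50

Solve by backward induction. Given q_K, the follower Echo maximises π_E = (89 - q_K - q_E)q_E - 27q_E.
Setting the follower's marginal profit to zero, 62 - q_K - 2q_E = 0, i.e. q_E = (62 - q_K)/2.
Kestrel substitutes q_E(q_K) into its own profit: π_K = q_K(89 - q_K - (62 - q_K)/2) - 27q_K = (58 - (1/2)q_K)q_K - 27q_K.
Leader FOC: 31 - q_K = 0, so q_K = 31.
Then q_E = (62 - 31)/2 = 31/2.
Price P = 89 - 93/2 = 85/2.
Kestrel's profit: (85/2 - 27)·31 = 961/2.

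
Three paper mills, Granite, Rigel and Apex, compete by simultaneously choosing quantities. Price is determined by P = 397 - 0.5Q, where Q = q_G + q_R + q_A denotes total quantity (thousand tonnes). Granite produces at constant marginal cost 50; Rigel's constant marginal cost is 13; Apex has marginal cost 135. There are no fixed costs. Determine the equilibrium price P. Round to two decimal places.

Granite's profit: π_G = (397 - 0.5Q)q_G - (50q_G). Setting ∂π_G/∂q_G = 0: 347 - q_G - (1/2)(q_R + q_A) = 0.
Rigel's first-order condition: 384 - q_R - (1/2)(q_G + q_A) = 0.
Apex's profit: π_A = (397 - 0.5Q)q_A - (135q_A). Setting ∂π_A/∂q_A = 0: 262 - q_A - (1/2)(q_G + q_R) = 0.
Summing all 3 equations gives 993 − 2Q = 0, hence Q = 993/2.
Back-substituting: q_G = (347 − 993/4)/(1/2) = 395/2, q_R = (384 − 993/4)/(1/2) = 543/2, q_A = (262 − 993/4)/(1/2) = 55/2.
Total output Q = 993/2, so price P = 397 - (1/2)·(993/2) = 595/4.

148.75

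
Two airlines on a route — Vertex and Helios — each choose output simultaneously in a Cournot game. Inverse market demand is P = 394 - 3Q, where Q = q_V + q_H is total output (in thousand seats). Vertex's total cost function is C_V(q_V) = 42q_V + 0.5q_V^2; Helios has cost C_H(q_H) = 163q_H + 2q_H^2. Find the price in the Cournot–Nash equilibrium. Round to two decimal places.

227.38

Vertex's profit: π_V = (394 - 3Q)q_V - (42q_V + (1/2)q_V²). Setting ∂π_V/∂q_V = 0: 352 - 7q_V - 3(q_H) = 0.
Helios's profit: π_H = (394 - 3Q)q_H - (163q_H + 2q_H²). Setting ∂π_H/∂q_H = 0: 231 - 10q_H - 3(q_V) = 0.
Best responses: q_V = (352 - 3q_H)/7, q_H = (231 - 3q_V)/10.
Solving the pair: q_V = 46.3443, q_H = 561/61.
Total output Q = 55.5410, so price P = 394 - 3·55.5410 = 227.3770.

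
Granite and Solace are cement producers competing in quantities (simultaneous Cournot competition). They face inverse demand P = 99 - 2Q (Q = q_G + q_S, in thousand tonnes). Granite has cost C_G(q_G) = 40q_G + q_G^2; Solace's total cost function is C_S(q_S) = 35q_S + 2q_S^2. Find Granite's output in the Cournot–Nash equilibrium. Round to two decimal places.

7.82

Granite's profit: π_G = (99 - 2Q)q_G - (40q_G + q_G²). Setting ∂π_G/∂q_G = 0: 59 - 6q_G - 2(q_S) = 0.
Solace's profit: π_S = (99 - 2Q)q_S - (35q_S + 2q_S²). Setting ∂π_S/∂q_S = 0: 64 - 8q_S - 2(q_G) = 0.
Best responses: q_G = (59 - 2q_S)/6, q_S = (64 - 2q_G)/8.
Solving the pair: q_G = 86/11, q_S = 133/22.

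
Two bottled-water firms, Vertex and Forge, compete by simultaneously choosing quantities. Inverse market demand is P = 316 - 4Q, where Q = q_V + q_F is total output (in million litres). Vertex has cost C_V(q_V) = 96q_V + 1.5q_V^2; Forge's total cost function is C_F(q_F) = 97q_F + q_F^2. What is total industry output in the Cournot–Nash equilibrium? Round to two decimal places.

30.35

Vertex's profit: π_V = (316 - 4Q)q_V - (96q_V + (3/2)q_V²). Setting ∂π_V/∂q_V = 0: 220 - 11q_V - 4(q_F) = 0.
Forge's profit: π_F = (316 - 4Q)q_F - (97q_F + q_F²). Setting ∂π_F/∂q_F = 0: 219 - 10q_F - 4(q_V) = 0.
Best responses: q_V = (220 - 4q_F)/11, q_F = (219 - 4q_V)/10.
Substituting one into the other gives q_V = 662/47 and q_F = 1529/94.
Total output Q = 662/47 + 1529/94 = 30.3511.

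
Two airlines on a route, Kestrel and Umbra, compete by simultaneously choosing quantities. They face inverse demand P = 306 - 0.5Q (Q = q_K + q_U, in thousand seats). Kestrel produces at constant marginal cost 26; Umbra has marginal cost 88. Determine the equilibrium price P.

Kestrel's profit: π_K = (306 - 0.5Q)q_K - (26q_K). Setting ∂π_K/∂q_K = 0: 280 - q_K - (1/2)(q_U) = 0.
Umbra's first-order condition: 218 - q_U - (1/2)(q_K) = 0.
Best responses: q_K = (280 - (1/2)q_U), q_U = (218 - (1/2)q_K).
Substituting one into the other gives q_K = 228 and q_U = 104.
Total output Q = 332, so price P = 306 - (1/2)·332 = 140.

140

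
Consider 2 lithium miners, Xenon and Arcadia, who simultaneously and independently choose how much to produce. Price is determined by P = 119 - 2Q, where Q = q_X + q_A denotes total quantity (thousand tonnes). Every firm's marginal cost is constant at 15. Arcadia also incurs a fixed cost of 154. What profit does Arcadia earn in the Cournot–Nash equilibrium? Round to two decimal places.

446.89

A representative firm's profit is π_i = q_i(119 - 2Q) - 15q_i.
First-order condition (treating rivals' output as given): 104 - 4q_i - 2q_j = 0.
With identical firms every q_j equals q_i, so q_j = q_i and 104 = 6q_i, giving q_i = 52/3.
Price P = 119 - 2·(104/3) = 149/3.
Arcadia's profit: (149/3 - 15)·(52/3) - 154 = 446.8889.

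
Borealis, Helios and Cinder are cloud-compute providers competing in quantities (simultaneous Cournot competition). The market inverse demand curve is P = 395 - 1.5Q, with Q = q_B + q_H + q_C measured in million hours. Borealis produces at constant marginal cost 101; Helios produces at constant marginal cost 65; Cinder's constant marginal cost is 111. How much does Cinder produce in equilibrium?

38

Borealis's profit: π_B = (395 - 1.5Q)q_B - (101q_B). Setting ∂π_B/∂q_B = 0: 294 - 3q_B - (3/2)(q_H + q_C) = 0.
Helios's first-order condition: 330 - 3q_H - (3/2)(q_B + q_C) = 0.
Cinder's first-order condition: 284 - 3q_C - (3/2)(q_B + q_H) = 0.
Adding the 3 conditions: 908 − 3Q − 3Q = 0, i.e. Q = 454/3.
Back-substituting: q_B = (294 − 227)/(3/2) = 134/3, q_H = (330 − 227)/(3/2) = 206/3, q_C = (284 − 227)/(3/2) = 38.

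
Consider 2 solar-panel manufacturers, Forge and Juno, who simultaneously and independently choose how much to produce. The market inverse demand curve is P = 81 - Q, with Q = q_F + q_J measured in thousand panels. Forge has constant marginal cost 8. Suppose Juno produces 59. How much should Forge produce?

7

With the rival's output fixed at 59, Forge's profit is π_F = (81 - 59 - q_F)q_F - (8q_F) = (22 - q_F)q_F - (8q_F).
∂π_F/∂q_F = 14 - 2q_F = 0, so q_F = 7.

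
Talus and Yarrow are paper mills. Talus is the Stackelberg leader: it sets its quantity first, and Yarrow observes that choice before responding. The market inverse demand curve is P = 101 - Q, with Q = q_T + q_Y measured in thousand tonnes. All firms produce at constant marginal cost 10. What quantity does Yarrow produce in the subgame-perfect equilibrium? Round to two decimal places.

22.75

Solve by backward induction. Given q_T, the follower Yarrow maximises π_Y = (101 - q_T - q_Y)q_Y - 10q_Y.
∂π_Y/∂q_Y = 91 - q_T - 2q_Y = 0 gives the reaction function q_Y = (91 - q_T)/2.
Talus substitutes q_Y(q_T) into its own profit: π_T = q_T(101 - q_T - (91 - q_T)/2) - 10q_T = (111/2 - (1/2)q_T)q_T - 10q_T.
Maximising: ∂π_T/∂q_T = 91/2 - q_T = 0, giving q_T = 91/2.
Then q_Y = (91 - 91/2)/2 = 91/4.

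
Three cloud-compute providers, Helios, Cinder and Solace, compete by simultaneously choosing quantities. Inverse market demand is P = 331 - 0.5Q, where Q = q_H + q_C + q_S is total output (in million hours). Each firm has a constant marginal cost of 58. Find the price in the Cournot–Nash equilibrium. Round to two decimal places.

Each firm earns π_i = (331 - 0.5Q)q_i - 58q_i.
First-order condition (treating rivals' output as given): 273 - q_i - (1/2)·Σ_{j≠i} q_j = 0.
With identical firms every q_j equals q_i, so Σ_{j≠i} q_j = 2q_i and 273 = 2q_i, giving q_i = 273/2.
Total output Q = 819/2, so price P = 331 - (1/2)·(819/2) = 505/4.

126.25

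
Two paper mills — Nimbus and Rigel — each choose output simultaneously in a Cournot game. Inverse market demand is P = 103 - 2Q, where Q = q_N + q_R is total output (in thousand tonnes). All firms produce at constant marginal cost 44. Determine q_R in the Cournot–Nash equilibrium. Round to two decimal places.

9.83

A representative firm's profit is π_i = q_i(103 - 2Q) - 44q_i.
First-order condition (treating rivals' output as given): 59 - 4q_i - 2q_j = 0.
With identical firms every q_j equals q_i, so q_j = q_i and 59 = 6q_i, giving q_i = 59/6.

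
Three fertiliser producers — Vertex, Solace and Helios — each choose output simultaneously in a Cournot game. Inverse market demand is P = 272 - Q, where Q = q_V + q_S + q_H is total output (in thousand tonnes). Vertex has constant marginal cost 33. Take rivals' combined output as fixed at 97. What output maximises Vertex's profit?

With rivals' combined output fixed at 97, Vertex's profit is π_V = (272 - 97 - q_V)q_V - (33q_V) = (175 - q_V)q_V - (33q_V).
∂π_V/∂q_V = 142 - 2q_V = 0, so q_V = 71.

71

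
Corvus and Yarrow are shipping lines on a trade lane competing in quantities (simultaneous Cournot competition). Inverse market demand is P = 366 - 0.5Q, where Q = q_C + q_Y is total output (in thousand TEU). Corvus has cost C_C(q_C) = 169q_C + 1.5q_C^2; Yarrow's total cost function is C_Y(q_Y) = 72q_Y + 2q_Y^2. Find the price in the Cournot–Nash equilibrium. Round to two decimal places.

Corvus's profit: π_C = (366 - 0.5Q)q_C - (169q_C + (3/2)q_C²). Setting ∂π_C/∂q_C = 0: 197 - 4q_C - (1/2)(q_Y) = 0.
Yarrow's profit: π_Y = (366 - 0.5Q)q_Y - (72q_Y + 2q_Y²). Setting ∂π_Y/∂q_Y = 0: 294 - 5q_Y - (1/2)(q_C) = 0.
Rearranging gives the reaction functions q_C = (197 - (1/2)q_Y)/4 and q_Y = (294 - (1/2)q_C)/5.
Substituting one into the other gives q_C = 42.4304 and q_Y = 54.5570.
Total output Q = 96.9873, so price P = 366 - (1/2)·96.9873 = 317.5063.

317.51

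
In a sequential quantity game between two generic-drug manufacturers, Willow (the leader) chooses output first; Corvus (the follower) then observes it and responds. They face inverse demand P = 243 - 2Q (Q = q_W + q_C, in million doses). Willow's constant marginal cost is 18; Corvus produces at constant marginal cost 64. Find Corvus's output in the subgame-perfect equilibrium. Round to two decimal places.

10.88

The follower Corvus best-responds to any q_W: π_C = (243 - 2Q)q_C - 64q_C.
Follower FOC: 179 - 2q_W - 4q_C = 0, so q_C(q_W) = (179 - 2q_W)/4.
The leader anticipates this reaction. Substituting into P = 243 - 2Q gives P = 307/2 - q_W, so π_W = (307/2 - q_W)q_W - 18q_W.
The leader's first-order condition 271/2 - 2q_W = 0 yields q_W = 271/4.
Then q_C = (179 - 2·(271/4))/4 = 87/8.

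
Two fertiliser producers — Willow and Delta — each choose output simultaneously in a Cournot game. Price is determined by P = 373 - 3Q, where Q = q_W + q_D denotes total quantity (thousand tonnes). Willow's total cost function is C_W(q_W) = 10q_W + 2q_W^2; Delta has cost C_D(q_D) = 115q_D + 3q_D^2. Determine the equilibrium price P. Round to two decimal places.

Willow's profit: π_W = (373 - 3Q)q_W - (10q_W + 2q_W²). Setting ∂π_W/∂q_W = 0: 363 - 10q_W - 3(q_D) = 0.
Delta's first-order condition: 258 - 12q_D - 3(q_W) = 0.
Rearranging gives the reaction functions q_W = (363 - 3q_D)/10 and q_D = (258 - 3q_W)/12.
Solving the pair: q_W = 1194/37, q_D = 497/37.
Total output Q = 1691/37, so price P = 373 - 3·(1691/37) = 235.8919.

235.89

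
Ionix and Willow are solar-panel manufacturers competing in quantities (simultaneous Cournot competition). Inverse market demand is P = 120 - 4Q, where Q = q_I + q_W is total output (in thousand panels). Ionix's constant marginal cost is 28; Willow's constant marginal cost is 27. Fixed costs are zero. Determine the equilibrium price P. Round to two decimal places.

58.33

Ionix's profit: π_I = (120 - 4Q)q_I - (28q_I). Setting ∂π_I/∂q_I = 0: 92 - 8q_I - 4(q_W) = 0.
Willow's profit: π_W = (120 - 4Q)q_W - (27q_W). Setting ∂π_W/∂q_W = 0: 93 - 8q_W - 4(q_I) = 0.
Best responses: q_I = (92 - 4q_W)/8, q_W = (93 - 4q_I)/8.
Solving the pair: q_I = 91/12, q_W = 47/6.
Total output Q = 185/12, so price P = 120 - 4·(185/12) = 175/3.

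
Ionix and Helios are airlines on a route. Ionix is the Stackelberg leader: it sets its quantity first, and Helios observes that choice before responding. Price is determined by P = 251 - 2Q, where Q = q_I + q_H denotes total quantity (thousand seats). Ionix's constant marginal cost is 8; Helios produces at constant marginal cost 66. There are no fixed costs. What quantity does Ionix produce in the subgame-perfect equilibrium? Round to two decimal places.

75.25

The follower Helios best-responds to any q_I: π_H = (251 - 2Q)q_H - 66q_H.
∂π_H/∂q_H = 185 - 2q_I - 4q_H = 0 gives the reaction function q_H = (185 - 2q_I)/4.
The leader anticipates this reaction. Substituting into P = 251 - 2Q gives P = 317/2 - q_I, so π_I = (317/2 - q_I)q_I - 8q_I.
Maximising: ∂π_I/∂q_I = 301/2 - 2q_I = 0, giving q_I = 301/4.
Then q_H = (185 - 2·(301/4))/4 = 69/8.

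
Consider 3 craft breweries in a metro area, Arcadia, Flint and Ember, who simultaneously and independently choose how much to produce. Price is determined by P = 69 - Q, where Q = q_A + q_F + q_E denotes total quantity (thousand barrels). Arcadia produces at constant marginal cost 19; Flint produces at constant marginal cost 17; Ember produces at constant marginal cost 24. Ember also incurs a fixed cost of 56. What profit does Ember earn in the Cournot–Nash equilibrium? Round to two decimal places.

Arcadia's profit: π_A = (69 - Q)q_A - (19q_A). Setting ∂π_A/∂q_A = 0: 50 - 2q_A - (q_F + q_E) = 0.
Flint's profit: π_F = (69 - Q)q_F - (17q_F). Setting ∂π_F/∂q_F = 0: 52 - 2q_F - (q_A + q_E) = 0.
Ember's first-order condition: 45 - 2q_E - (q_A + q_F) = 0.
Adding the 3 first-order conditions: 147 − 4Q = 0, so Q = 147/4.
Back-substituting: q_A = (50 − 147/4) = 53/4, q_F = (52 − 147/4) = 61/4, q_E = (45 − 147/4) = 33/4.
Price P = 69 - 147/4 = 129/4.
Ember's profit: (129/4 - 24)·(33/4) - 56 = 193/16.

12.06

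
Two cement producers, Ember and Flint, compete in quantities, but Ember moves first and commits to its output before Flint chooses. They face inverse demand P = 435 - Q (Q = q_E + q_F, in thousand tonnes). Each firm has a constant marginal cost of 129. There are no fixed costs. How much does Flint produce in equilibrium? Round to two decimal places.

76.50

Solve by backward induction. Given q_E, the follower Flint maximises π_F = (435 - q_E - q_F)q_F - 129q_F.
Setting the follower's marginal profit to zero, 306 - q_E - 2q_F = 0, i.e. q_F = (306 - q_E)/2.
The leader anticipates this reaction. Substituting into P = 435 - Q gives P = 282 - (1/2)q_E, so π_E = (282 - (1/2)q_E)q_E - 129q_E.
The leader's first-order condition 153 - q_E = 0 yields q_E = 153.
Then q_F = (306 - 153)/2 = 153/2.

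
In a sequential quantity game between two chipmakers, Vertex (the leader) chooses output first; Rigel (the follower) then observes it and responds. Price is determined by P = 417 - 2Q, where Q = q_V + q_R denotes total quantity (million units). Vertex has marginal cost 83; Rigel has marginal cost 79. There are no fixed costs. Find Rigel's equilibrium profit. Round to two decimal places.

3741.13

Solve by backward induction. Given q_V, the follower Rigel maximises π_R = (417 - 2q_V - 2q_R)q_R - 79q_R.
∂π_R/∂q_R = 338 - 2q_V - 4q_R = 0 gives the reaction function q_R = (338 - 2q_V)/4.
Vertex substitutes q_R(q_V) into its own profit: π_V = q_V(417 - 2q_V - (338 - 2q_V)/2) - 83q_V = (248 - q_V)q_V - 83q_V.
The leader's first-order condition 165 - 2q_V = 0 yields q_V = 165/2.
Then q_R = (338 - 2·(165/2))/4 = 173/4.
Price P = 417 - 2·(503/4) = 331/2.
Rigel's profit: (331/2 - 79)·(173/4) = 3741.1250.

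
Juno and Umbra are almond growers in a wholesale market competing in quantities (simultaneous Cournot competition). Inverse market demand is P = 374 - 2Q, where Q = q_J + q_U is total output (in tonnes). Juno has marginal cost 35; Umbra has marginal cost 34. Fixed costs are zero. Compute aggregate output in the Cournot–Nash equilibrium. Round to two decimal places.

113.17

Juno's profit: π_J = (374 - 2Q)q_J - (35q_J). Setting ∂π_J/∂q_J = 0: 339 - 4q_J - 2(q_U) = 0.
Umbra's profit: π_U = (374 - 2Q)q_U - (34q_U). Setting ∂π_U/∂q_U = 0: 340 - 4q_U - 2(q_J) = 0.
Best responses: q_J = (339 - 2q_U)/4, q_U = (340 - 2q_J)/4.
Substituting one into the other gives q_J = 169/3 and q_U = 341/6.
Total output Q = 169/3 + 341/6 = 679/6.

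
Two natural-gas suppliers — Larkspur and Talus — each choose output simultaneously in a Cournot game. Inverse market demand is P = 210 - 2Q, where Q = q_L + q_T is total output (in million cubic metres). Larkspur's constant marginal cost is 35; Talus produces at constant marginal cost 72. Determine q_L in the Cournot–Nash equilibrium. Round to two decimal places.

35.33

Larkspur's profit: π_L = (210 - 2Q)q_L - (35q_L). Setting ∂π_L/∂q_L = 0: 175 - 4q_L - 2(q_T) = 0.
Talus's first-order condition: 138 - 4q_T - 2(q_L) = 0.
Rearranging gives the reaction functions q_L = (175 - 2q_T)/4 and q_T = (138 - 2q_L)/4.
Substituting one into the other gives q_L = 106/3 and q_T = 101/6.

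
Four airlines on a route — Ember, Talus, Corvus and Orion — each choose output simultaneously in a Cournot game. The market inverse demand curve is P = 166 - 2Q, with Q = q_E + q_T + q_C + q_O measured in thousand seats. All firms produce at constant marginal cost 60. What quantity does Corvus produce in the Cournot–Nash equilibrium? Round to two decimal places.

Each firm earns π_i = (166 - 2Q)q_i - 60q_i.
Setting ∂π_i/∂q_i = 0 with rivals' quantities fixed: 106 - 4q_i - 2·Σ_{j≠i} q_j = 0.
By symmetry each firm produces the same amount; substituting Σ_{j≠i} q_j = 3q_i yields q_i = 106/10 = 53/5.

10.60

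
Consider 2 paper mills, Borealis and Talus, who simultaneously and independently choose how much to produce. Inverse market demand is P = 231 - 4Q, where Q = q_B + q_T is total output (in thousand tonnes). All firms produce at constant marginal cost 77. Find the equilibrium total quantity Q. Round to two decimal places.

Each firm earns π_i = (231 - 4Q)q_i - 77q_i.
Setting ∂π_i/∂q_i = 0 with rivals' quantities fixed: 154 - 8q_i - 4q_j = 0.
With identical firms every q_j equals q_i, so q_j = q_i and 154 = 12q_i, giving q_i = 77/6.
Total output Q = 77/6 + 77/6 = 77/3.

25.67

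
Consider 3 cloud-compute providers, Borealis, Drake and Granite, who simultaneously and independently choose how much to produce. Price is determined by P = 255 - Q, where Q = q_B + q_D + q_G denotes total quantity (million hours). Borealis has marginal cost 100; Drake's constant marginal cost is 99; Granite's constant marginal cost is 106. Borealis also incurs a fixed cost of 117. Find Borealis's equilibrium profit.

Borealis's profit: π_B = (255 - Q)q_B - (100q_B). Setting ∂π_B/∂q_B = 0: 155 - 2q_B - (q_D + q_G) = 0.
Drake's first-order condition: 156 - 2q_D - (q_B + q_G) = 0.
Granite's profit: π_G = (255 - Q)q_G - (106q_G). Setting ∂π_G/∂q_G = 0: 149 - 2q_G - (q_B + q_D) = 0.
Adding the 3 conditions: 460 − 2Q − 2Q = 0, i.e. Q = 115.
Back-substituting: q_B = (155 − 115) = 40, q_D = (156 − 115) = 41, q_G = (149 − 115) = 34.
Price P = 255 - 115 = 140.
Borealis's profit: (140 - 100)·40 - 117 = 1483.

1483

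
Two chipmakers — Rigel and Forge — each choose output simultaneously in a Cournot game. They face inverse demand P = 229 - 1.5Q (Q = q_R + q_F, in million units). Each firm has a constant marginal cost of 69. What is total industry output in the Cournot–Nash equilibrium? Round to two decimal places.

A representative firm's profit is π_i = q_i(229 - 1.5Q) - 69q_i.
First-order condition (treating rivals' output as given): 160 - 3q_i - (3/2)q_j = 0.
With identical firms every q_j equals q_i, so q_j = q_i and 160 = (9/2)q_i, giving q_i = 320/9.
Total output Q = 320/9 + 320/9 = 640/9.

71.11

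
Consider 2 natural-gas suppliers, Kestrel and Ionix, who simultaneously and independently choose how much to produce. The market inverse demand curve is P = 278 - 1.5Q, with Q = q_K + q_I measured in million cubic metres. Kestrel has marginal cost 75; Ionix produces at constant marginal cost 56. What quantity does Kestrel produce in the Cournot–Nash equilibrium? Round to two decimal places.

40.89

Kestrel's profit: π_K = (278 - 1.5Q)q_K - (75q_K). Setting ∂π_K/∂q_K = 0: 203 - 3q_K - (3/2)(q_I) = 0.
Ionix's first-order condition: 222 - 3q_I - (3/2)(q_K) = 0.
Best responses: q_K = (203 - (3/2)q_I)/3, q_I = (222 - (3/2)q_K)/3.
Solving the pair: q_K = 368/9, q_I = 482/9.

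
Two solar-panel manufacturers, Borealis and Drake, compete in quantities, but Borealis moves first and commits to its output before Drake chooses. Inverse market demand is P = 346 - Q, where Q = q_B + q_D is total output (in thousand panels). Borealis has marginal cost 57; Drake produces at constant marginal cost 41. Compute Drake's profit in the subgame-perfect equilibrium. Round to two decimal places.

7098.06

The follower Drake best-responds to any q_B: π_D = (346 - Q)q_D - 41q_D.
∂π_D/∂q_D = 305 - q_B - 2q_D = 0 gives the reaction function q_D = (305 - q_B)/2.
Borealis substitutes q_D(q_B) into its own profit: π_B = q_B(346 - q_B - (305 - q_B)/2) - 57q_B = (387/2 - (1/2)q_B)q_B - 57q_B.
Leader FOC: 273/2 - q_B = 0, so q_B = 273/2.
Then q_D = (305 - 273/2)/2 = 337/4.
Price P = 346 - 883/4 = 501/4.
Drake's profit: (501/4 - 41)·(337/4) = 7098.0625.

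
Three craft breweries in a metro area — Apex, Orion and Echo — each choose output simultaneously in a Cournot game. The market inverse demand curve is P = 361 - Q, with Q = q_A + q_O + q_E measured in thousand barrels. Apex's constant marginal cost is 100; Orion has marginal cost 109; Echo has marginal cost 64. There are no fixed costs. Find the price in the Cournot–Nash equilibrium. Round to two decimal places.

158.50

Apex's profit: π_A = (361 - Q)q_A - (100q_A). Setting ∂π_A/∂q_A = 0: 261 - 2q_A - (q_O + q_E) = 0.
Orion's profit: π_O = (361 - Q)q_O - (109q_O). Setting ∂π_O/∂q_O = 0: 252 - 2q_O - (q_A + q_E) = 0.
Echo's first-order condition: 297 - 2q_E - (q_A + q_O) = 0.
Summing all 3 equations gives 810 − 4Q = 0, hence Q = 405/2.
Back-substituting: q_A = (261 − 405/2) = 117/2, q_O = (252 − 405/2) = 99/2, q_E = (297 − 405/2) = 189/2.
Total output Q = 405/2, so price P = 361 - 405/2 = 317/2.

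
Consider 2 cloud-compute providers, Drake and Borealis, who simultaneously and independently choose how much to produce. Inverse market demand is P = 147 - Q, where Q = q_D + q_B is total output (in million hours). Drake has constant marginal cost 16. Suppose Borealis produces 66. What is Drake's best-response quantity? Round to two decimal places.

With the rival's output fixed at 66, Drake's profit is π_D = (147 - 66 - q_D)q_D - (16q_D) = (81 - q_D)q_D - (16q_D).
∂π_D/∂q_D = 65 - 2q_D = 0, so q_D = 65/2.

32.50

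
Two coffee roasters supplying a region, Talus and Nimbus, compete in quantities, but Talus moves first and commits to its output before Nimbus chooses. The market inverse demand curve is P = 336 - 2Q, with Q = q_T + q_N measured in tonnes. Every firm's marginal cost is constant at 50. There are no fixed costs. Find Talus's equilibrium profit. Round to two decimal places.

Solve by backward induction. Given q_T, the follower Nimbus maximises π_N = (336 - 2q_T - 2q_N)q_N - 50q_N.
Setting the follower's marginal profit to zero, 286 - 2q_T - 4q_N = 0, i.e. q_N = (286 - 2q_T)/4.
The leader anticipates this reaction. Substituting into P = 336 - 2Q gives P = 193 - q_T, so π_T = (193 - q_T)q_T - 50q_T.
The leader's first-order condition 143 - 2q_T = 0 yields q_T = 143/2.
Then q_N = (286 - 2·(143/2))/4 = 143/4.
Price P = 336 - 2·(429/4) = 243/2.
Talus's profit: (243/2 - 50)·(143/2) = 5112.2500.

5112.25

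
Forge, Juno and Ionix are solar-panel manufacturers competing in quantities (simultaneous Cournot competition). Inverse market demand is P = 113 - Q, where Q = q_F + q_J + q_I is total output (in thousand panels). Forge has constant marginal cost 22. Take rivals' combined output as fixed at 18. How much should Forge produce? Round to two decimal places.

36.50

With rivals' combined output fixed at 18, Forge's profit is π_F = (113 - 18 - q_F)q_F - (22q_F) = (95 - q_F)q_F - (22q_F).
∂π_F/∂q_F = 73 - 2q_F = 0, so q_F = 73/2.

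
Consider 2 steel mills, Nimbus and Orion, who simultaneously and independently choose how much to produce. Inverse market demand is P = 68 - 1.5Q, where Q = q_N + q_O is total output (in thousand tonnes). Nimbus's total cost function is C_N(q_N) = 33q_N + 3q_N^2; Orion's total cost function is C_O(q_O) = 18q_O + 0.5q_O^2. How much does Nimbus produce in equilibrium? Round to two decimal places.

1.93

Nimbus's profit: π_N = (68 - 1.5Q)q_N - (33q_N + 3q_N²). Setting ∂π_N/∂q_N = 0: 35 - 9q_N - (3/2)(q_O) = 0.
Orion's profit: π_O = (68 - 1.5Q)q_O - (18q_O + (1/2)q_O²). Setting ∂π_O/∂q_O = 0: 50 - 4q_O - (3/2)(q_N) = 0.
So q_N = (35 - (3/2)q_O)/9 and q_O = (50 - (3/2)q_N)/4.
Substituting one into the other gives q_N = 52/27 and q_O = 106/9.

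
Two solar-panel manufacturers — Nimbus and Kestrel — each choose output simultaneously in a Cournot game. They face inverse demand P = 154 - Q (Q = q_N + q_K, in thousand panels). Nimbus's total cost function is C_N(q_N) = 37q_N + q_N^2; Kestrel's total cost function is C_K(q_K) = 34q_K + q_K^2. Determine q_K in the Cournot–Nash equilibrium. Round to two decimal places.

Nimbus's profit: π_N = (154 - Q)q_N - (37q_N + q_N²). Setting ∂π_N/∂q_N = 0: 117 - 4q_N - (q_K) = 0.
Kestrel's first-order condition: 120 - 4q_K - (q_N) = 0.
Best responses: q_N = (117 - q_K)/4, q_K = (120 - q_N)/4.
Solving the pair: q_N = 116/5, q_K = 121/5.

24.20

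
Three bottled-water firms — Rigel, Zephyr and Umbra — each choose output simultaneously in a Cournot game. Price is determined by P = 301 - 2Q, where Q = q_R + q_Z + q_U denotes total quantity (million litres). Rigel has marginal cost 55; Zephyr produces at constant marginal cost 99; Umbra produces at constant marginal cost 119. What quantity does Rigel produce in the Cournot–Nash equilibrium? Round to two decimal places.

Rigel's profit: π_R = (301 - 2Q)q_R - (55q_R). Setting ∂π_R/∂q_R = 0: 246 - 4q_R - 2(q_Z + q_U) = 0.
Zephyr's profit: π_Z = (301 - 2Q)q_Z - (99q_Z). Setting ∂π_Z/∂q_Z = 0: 202 - 4q_Z - 2(q_R + q_U) = 0.
Umbra's profit: π_U = (301 - 2Q)q_U - (119q_U). Setting ∂π_U/∂q_U = 0: 182 - 4q_U - 2(q_R + q_Z) = 0.
Summing all 3 equations gives 630 − 8Q = 0, hence Q = 315/4.
Back-substituting: q_R = (246 − 315/2)/2 = 177/4, q_Z = (202 − 315/2)/2 = 89/4, q_U = (182 − 315/2)/2 = 49/4.

44.25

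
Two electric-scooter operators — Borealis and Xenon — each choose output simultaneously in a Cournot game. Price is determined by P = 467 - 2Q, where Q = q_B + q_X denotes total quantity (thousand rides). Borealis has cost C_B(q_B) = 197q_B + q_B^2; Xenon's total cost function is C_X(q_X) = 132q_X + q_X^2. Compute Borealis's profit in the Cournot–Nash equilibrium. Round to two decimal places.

Borealis's profit: π_B = (467 - 2Q)q_B - (197q_B + q_B²). Setting ∂π_B/∂q_B = 0: 270 - 6q_B - 2(q_X) = 0.
Xenon's profit: π_X = (467 - 2Q)q_X - (132q_X + q_X²). Setting ∂π_X/∂q_X = 0: 335 - 6q_X - 2(q_B) = 0.
Best responses: q_B = (270 - 2q_X)/6, q_X = (335 - 2q_B)/6.
Substituting one into the other gives q_B = 475/16 and q_X = 735/16.
Price P = 467 - 2·(605/8) = 1263/4.
Borealis's profit: (1263/4)·(475/16) - 197·(475/16) - (475/16)² = 2644.0430.

2644.04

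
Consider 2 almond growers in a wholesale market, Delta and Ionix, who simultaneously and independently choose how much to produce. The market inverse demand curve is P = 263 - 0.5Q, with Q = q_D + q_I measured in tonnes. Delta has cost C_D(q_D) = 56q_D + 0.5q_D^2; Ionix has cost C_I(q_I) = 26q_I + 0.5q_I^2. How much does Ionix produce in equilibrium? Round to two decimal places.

Delta's profit: π_D = (263 - 0.5Q)q_D - (56q_D + (1/2)q_D²). Setting ∂π_D/∂q_D = 0: 207 - 2q_D - (1/2)(q_I) = 0.
Ionix's first-order condition: 237 - 2q_I - (1/2)(q_D) = 0.
Rearranging gives the reaction functions q_D = (207 - (1/2)q_I)/2 and q_I = (237 - (1/2)q_D)/2.
Solving the pair: q_D = 394/5, q_I = 494/5.

98.80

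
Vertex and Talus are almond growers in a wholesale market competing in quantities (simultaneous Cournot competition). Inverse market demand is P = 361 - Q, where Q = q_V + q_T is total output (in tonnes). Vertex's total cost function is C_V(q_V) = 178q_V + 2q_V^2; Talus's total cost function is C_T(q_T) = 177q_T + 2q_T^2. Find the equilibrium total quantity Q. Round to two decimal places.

52.43

Vertex's profit: π_V = (361 - Q)q_V - (178q_V + 2q_V²). Setting ∂π_V/∂q_V = 0: 183 - 6q_V - (q_T) = 0.
Talus's profit: π_T = (361 - Q)q_T - (177q_T + 2q_T²). Setting ∂π_T/∂q_T = 0: 184 - 6q_T - (q_V) = 0.
Best responses: q_V = (183 - q_T)/6, q_T = (184 - q_V)/6.
Solving the pair: q_V = 914/35, q_T = 921/35.
Total output Q = 914/35 + 921/35 = 367/7.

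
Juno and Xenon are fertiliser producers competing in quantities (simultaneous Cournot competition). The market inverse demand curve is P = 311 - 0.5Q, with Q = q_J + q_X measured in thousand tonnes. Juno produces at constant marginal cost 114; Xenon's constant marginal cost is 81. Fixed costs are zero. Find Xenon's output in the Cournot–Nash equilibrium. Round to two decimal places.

175.33

Juno's profit: π_J = (311 - 0.5Q)q_J - (114q_J). Setting ∂π_J/∂q_J = 0: 197 - q_J - (1/2)(q_X) = 0.
Xenon's profit: π_X = (311 - 0.5Q)q_X - (81q_X). Setting ∂π_X/∂q_X = 0: 230 - q_X - (1/2)(q_J) = 0.
So q_J = (197 - (1/2)q_X) and q_X = (230 - (1/2)q_J).
Substituting one into the other gives q_J = 328/3 and q_X = 526/3.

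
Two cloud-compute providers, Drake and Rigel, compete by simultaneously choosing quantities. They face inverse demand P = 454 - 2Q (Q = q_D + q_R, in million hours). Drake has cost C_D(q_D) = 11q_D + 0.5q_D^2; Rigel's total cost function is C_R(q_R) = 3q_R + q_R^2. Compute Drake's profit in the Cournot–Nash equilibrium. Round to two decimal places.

Drake's profit: π_D = (454 - 2Q)q_D - (11q_D + (1/2)q_D²). Setting ∂π_D/∂q_D = 0: 443 - 5q_D - 2(q_R) = 0.
Rigel's profit: π_R = (454 - 2Q)q_R - (3q_R + q_R²). Setting ∂π_R/∂q_R = 0: 451 - 6q_R - 2(q_D) = 0.
So q_D = (443 - 2q_R)/5 and q_R = (451 - 2q_D)/6.
Substituting one into the other gives q_D = 878/13 and q_R = 1369/26.
Price P = 454 - 2·120.1923 = 213.6154.
Drake's profit: 213.6154·(878/13) - 11·(878/13) - (1/2)(878/13)² = 11403.6095.

11403.61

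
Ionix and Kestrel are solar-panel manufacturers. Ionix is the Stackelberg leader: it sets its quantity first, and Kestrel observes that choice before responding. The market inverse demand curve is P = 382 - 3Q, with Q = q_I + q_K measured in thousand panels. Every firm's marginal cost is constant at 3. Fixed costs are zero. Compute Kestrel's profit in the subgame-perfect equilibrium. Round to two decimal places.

Solve by backward induction. Given q_I, the follower Kestrel maximises π_K = (382 - 3q_I - 3q_K)q_K - 3q_K.
Setting the follower's marginal profit to zero, 379 - 3q_I - 6q_K = 0, i.e. q_K = (379 - 3q_I)/6.
The leader anticipates this reaction. Substituting into P = 382 - 3Q gives P = 385/2 - (3/2)q_I, so π_I = (385/2 - (3/2)q_I)q_I - 3q_I.
Maximising: ∂π_I/∂q_I = 379/2 - 3q_I = 0, giving q_I = 379/6.
Then q_K = (379 - 3·(379/6))/6 = 379/12.
Price P = 382 - 3·(379/4) = 391/4.
Kestrel's profit: (391/4 - 3)·(379/12) = 2992.5208.

2992.52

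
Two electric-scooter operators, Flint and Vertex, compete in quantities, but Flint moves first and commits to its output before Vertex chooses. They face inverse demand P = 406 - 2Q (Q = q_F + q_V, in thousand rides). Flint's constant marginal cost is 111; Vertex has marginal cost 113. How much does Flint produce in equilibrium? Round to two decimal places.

74.25

Solve by backward induction. Given q_F, the follower Vertex maximises π_V = (406 - 2q_F - 2q_V)q_V - 113q_V.
∂π_V/∂q_V = 293 - 2q_F - 4q_V = 0 gives the reaction function q_V = (293 - 2q_F)/4.
Flint substitutes q_V(q_F) into its own profit: π_F = q_F(406 - 2q_F - (293 - 2q_F)/2) - 111q_F = (519/2 - q_F)q_F - 111q_F.
Leader FOC: 297/2 - 2q_F = 0, so q_F = 297/4.
Then q_V = (293 - 2·(297/4))/4 = 289/8.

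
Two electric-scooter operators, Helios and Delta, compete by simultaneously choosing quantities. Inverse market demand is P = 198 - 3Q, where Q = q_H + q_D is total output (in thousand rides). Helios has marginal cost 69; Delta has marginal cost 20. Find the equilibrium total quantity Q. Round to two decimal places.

Helios's profit: π_H = (198 - 3Q)q_H - (69q_H). Setting ∂π_H/∂q_H = 0: 129 - 6q_H - 3(q_D) = 0.
Delta's first-order condition: 178 - 6q_D - 3(q_H) = 0.
Best responses: q_H = (129 - 3q_D)/6, q_D = (178 - 3q_H)/6.
Substituting one into the other gives q_H = 80/9 and q_D = 227/9.
Total output Q = 80/9 + 227/9 = 307/9.

34.11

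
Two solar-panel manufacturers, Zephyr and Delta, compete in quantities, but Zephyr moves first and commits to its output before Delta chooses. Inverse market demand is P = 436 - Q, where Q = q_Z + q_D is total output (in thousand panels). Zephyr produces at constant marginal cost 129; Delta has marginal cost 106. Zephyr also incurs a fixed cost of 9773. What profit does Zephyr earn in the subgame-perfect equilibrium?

309

Solve by backward induction. Given q_Z, the follower Delta maximises π_D = (436 - q_Z - q_D)q_D - 106q_D.
Follower FOC: 330 - q_Z - 2q_D = 0, so q_D(q_Z) = (330 - q_Z)/2.
Zephyr substitutes q_D(q_Z) into its own profit: π_Z = q_Z(436 - q_Z - (330 - q_Z)/2) - 129q_Z = (271 - (1/2)q_Z)q_Z - 129q_Z.
The leader's first-order condition 142 - q_Z = 0 yields q_Z = 142.
Then q_D = (330 - 142)/2 = 94.
Price P = 436 - 236 = 200.
Zephyr's profit: (200 - 129)·142 - 9773 = 309.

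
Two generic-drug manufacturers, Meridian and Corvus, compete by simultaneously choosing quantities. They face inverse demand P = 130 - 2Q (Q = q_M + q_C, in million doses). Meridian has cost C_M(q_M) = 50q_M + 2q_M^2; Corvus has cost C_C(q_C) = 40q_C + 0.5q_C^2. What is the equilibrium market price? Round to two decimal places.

86.67

Meridian's profit: π_M = (130 - 2Q)q_M - (50q_M + 2q_M²). Setting ∂π_M/∂q_M = 0: 80 - 8q_M - 2(q_C) = 0.
Corvus's profit: π_C = (130 - 2Q)q_C - (40q_C + (1/2)q_C²). Setting ∂π_C/∂q_C = 0: 90 - 5q_C - 2(q_M) = 0.
Best responses: q_M = (80 - 2q_C)/8, q_C = (90 - 2q_M)/5.
Substituting one into the other gives q_M = 55/9 and q_C = 140/9.
Total output Q = 65/3, so price P = 130 - 2·(65/3) = 260/3.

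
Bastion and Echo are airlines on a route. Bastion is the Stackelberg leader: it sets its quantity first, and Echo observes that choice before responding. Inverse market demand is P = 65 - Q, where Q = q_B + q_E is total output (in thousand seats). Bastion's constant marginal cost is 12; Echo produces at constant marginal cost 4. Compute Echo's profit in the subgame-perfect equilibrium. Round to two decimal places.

The follower Echo best-responds to any q_B: π_E = (65 - Q)q_E - 4q_E.
∂π_E/∂q_E = 61 - q_B - 2q_E = 0 gives the reaction function q_E = (61 - q_B)/2.
The leader anticipates this reaction. Substituting into P = 65 - Q gives P = 69/2 - (1/2)q_B, so π_B = (69/2 - (1/2)q_B)q_B - 12q_B.
Maximising: ∂π_B/∂q_B = 45/2 - q_B = 0, giving q_B = 45/2.
Then q_E = (61 - 45/2)/2 = 77/4.
Price P = 65 - 167/4 = 93/4.
Echo's profit: (93/4 - 4)·(77/4) = 370.5625.

370.56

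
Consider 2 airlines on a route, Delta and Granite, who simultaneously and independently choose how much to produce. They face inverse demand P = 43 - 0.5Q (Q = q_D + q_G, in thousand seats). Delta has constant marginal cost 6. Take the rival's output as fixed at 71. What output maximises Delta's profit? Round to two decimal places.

1.50

With the rival's output fixed at 71, Delta's profit is π_D = (43 - (1/2)·71 - (1/2)q_D)q_D - (6q_D) = (15/2 - (1/2)q_D)q_D - (6q_D).
∂π_D/∂q_D = 3/2 - q_D = 0, so q_D = 3/2.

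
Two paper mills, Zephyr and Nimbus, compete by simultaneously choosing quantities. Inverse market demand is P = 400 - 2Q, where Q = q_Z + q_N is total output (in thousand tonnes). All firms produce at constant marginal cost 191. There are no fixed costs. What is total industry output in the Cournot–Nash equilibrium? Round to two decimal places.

Each firm earns π_i = (400 - 2Q)q_i - 191q_i.
First-order condition (treating rivals' output as given): 209 - 4q_i - 2q_j = 0.
With identical firms every q_j equals q_i, so q_j = q_i and 209 = 6q_i, giving q_i = 209/6.
Total output Q = 209/6 + 209/6 = 209/3.

69.67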